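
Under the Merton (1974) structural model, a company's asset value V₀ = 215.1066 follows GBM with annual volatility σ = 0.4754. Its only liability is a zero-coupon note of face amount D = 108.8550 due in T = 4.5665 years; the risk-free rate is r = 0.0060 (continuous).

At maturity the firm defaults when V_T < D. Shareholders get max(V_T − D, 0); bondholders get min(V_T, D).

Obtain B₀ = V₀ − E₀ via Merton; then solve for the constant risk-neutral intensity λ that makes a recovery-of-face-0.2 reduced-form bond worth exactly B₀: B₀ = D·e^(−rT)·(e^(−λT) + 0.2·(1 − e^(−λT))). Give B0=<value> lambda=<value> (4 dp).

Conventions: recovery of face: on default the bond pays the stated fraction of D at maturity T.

Apply the equity-as-call identities (strike 108.8550, horizon 4.5665 years):
d₁ = [ln(V₀/D) + (r + σ²/2)T] / (σ√T)
   = [ln(215.1066/108.8550) + (0.0060 + 0.5·0.4754²)·4.5665] / (0.4754·√4.5665)
   = [0.681117 + 0.543425] / 1.015900 = 1.205377
d₂ = d₁ − σ√T = 1.205377 − 1.015900 = 0.189477
N(d₁) = 0.885971,  N(d₂) = 0.575141,  e^(−rT) = 0.972973
E₀ = V₀·N(d₁) − D·e^(−rT)·N(d₂)
   = 215.1066·0.885971 − 108.8550·0.972973·0.575141 = 129.663387
B₀ = V₀ − E₀ = 215.1066 − 129.663387 = 85.443213
e^(−λT) = (B₀·e^(rT)/D − 0.2)/(1 − 0.2) = (85.4432·1.027778/108.8550 − 0.2)/0.8 = 0.75841285
λ = −ln(0.75841285)/4.5665 = 0.060556

B0=85.4432 lambda=0.0606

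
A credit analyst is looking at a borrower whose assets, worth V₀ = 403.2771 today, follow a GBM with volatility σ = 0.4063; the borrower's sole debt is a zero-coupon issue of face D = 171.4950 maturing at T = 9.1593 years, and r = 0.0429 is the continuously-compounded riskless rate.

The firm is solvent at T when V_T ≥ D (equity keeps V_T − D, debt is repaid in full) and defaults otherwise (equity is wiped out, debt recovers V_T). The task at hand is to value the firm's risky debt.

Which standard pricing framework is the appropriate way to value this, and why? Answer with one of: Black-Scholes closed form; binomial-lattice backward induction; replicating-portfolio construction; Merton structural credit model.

Key observation: the asked-for credit quantity lives on the firm's capital structure — asset value, asset volatility, debt face 171.4950 — which is the structural model's domain.

framework: Merton structural credit model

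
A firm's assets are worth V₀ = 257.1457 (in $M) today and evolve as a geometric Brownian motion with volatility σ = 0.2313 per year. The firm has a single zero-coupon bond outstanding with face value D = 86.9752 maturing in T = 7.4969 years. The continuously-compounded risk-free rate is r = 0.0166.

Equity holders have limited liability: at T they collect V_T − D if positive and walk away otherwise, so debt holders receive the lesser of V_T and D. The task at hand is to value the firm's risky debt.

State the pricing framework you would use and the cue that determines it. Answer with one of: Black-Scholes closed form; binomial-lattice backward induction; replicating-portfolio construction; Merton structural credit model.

framework: Merton structural credit model

Key observation: a levered firm with one bullet debt due at 7.4969 years is the canonical structural-credit setup: equity is a call on the firm's assets struck at the face value.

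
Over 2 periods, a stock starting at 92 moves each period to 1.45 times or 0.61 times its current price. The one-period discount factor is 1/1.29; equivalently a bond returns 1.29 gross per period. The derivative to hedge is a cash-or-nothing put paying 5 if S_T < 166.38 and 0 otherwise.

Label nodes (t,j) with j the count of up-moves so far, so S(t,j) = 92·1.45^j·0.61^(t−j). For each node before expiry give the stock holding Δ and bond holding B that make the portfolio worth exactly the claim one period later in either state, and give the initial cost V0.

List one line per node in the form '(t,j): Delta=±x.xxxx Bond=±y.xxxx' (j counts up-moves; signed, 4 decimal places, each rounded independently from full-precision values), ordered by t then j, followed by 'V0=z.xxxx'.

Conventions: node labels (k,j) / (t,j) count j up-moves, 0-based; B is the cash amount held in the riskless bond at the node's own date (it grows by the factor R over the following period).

No-arbitrage ⇒ martingale measure with p* = (R−d)/(u−d) = 0.8095.
Expiry values: V(2,0)=5.0000, V(2,1)=5.0000, V(2,2)=0.0000
  t=1,j=0: stock 56.1200 → up 81.3740 (V=5.0000), down 34.2332 (V=5.0000). Price 3.8760; hedge Δ=0.0000, bond B=3.8760.
  t=1,j=1: stock 133.4000 → up 193.4300 (V=0.0000), down 81.3740 (V=5.0000). Price 0.7383; hedge Δ=-0.0446, bond B=6.6907.
  t=0,j=0: stock 92.0000 → up 133.4000 (V=0.7383), down 56.1200 (V=3.8760). Price 1.0356; hedge Δ=-0.0406, bond B=4.7710.
Verification: the root portfolio costs Δ(0,0)·S0 + B(0,0) = 1.0356, matching V0.

(0,0): Delta=-0.0406 Bond=4.7710
(1,0): Delta=0.0000 Bond=3.8760
(1,1): Delta=-0.0446 Bond=6.6907
V0=1.0356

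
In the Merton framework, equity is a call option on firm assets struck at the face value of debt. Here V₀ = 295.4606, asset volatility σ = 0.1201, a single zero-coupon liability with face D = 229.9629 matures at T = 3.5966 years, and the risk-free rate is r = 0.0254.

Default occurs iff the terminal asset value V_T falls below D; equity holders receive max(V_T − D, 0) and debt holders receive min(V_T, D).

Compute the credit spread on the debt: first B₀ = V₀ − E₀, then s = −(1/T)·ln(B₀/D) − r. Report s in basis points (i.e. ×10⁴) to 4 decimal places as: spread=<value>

With assets at 295.4606 and a single debt payment of 229.9629 at 3.5966 years:
d₁ = [ln(V₀/D) + (r + σ²/2)T] / (σ√T)
   = [ln(295.4606/229.9629) + (0.0254 + 0.5·0.1201²)·3.5966] / (0.1201·√3.5966)
   = [0.250618 + 0.117292] / 0.227766 = 1.615297
d₂ = d₁ − σ√T = 1.615297 − 0.227766 = 1.387531
N(d₁) = 0.946877,  N(d₂) = 0.917360,  e^(−rT) = 0.912695
E₀ = V₀·N(d₁) − D·e^(−rT)·N(d₂)
   = 295.4606·0.946877 − 229.9629·0.912695·0.917360 = 87.223794
B₀ = V₀ − E₀ = 295.4606 − 87.223794 = 208.236806
spread = −(1/T)·ln(B₀/D) − r = −(1/3.5966)·ln(208.236806/229.9629) − 0.0254 = 0.00219330
in basis points: 0.00219330 × 10⁴ = 21.9330 bp

spread=21.9330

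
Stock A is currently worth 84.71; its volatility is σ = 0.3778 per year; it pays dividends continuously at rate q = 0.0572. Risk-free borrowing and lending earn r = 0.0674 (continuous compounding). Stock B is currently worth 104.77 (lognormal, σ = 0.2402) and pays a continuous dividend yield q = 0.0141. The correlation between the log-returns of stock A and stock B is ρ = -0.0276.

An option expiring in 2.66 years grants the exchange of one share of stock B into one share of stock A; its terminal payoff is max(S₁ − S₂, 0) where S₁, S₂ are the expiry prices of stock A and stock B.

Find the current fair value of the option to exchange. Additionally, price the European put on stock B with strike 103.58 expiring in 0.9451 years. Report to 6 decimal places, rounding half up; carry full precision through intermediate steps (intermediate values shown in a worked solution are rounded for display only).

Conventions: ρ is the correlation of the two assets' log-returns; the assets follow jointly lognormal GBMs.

σ_eff = √(σ₁² + σ₂² − 2ρσ₁σ₂) = √(0.3778² + 0.2402² − 2·-0.0276·0.3778·0.2402) = 0.453253
d₁ = (ln(S₁/S₂) + (q₂ − q₁ + σ_eff²/2)T) / (σ_eff√T) = (ln(84.71/104.77) + (0.0141 − 0.0572 + 0.102719)·2.66) / 0.739233 = -0.072977
d₂ = d₁ − σ_eff√T = -0.072977 − 0.739233 = -0.812210
N(d₁) = 0.470912,  N(d₂) = 0.208336
V = S₁·e^{−q₁T}·N(d₁) − S₂·e^{−q₂T}·N(d₂) = 34.260668 − 21.023821 = 13.236847
[vanilla: stock B put K=103.58]
σ√T = 0.2402·√0.9451 = 0.233513
d₁ = (ln(S/K) + (r−q+σ²/2)T) / (σ√T) = (ln(104.77/103.58) + (0.0674−0.0141+0.2402²/2)·0.9451) / 0.233513 = (0.011423 + 0.077638) / 0.233513 = 0.381397
d₂ = d₁ − σ√T = 0.381397 − 0.233513 = 0.147883
e^{−rT} = 0.938287
e^{−qT} = 0.986762
N(−d₁) = 0.351454,  N(−d₂) = 0.441217
price = K·e^{−rT}·N(−d₂) − S·e^{−qT}·N(−d₁) = 42.880917 − 36.334445 = 6.546472

exchange price = 13.236847
price(stock B put K=103.58) = 6.546472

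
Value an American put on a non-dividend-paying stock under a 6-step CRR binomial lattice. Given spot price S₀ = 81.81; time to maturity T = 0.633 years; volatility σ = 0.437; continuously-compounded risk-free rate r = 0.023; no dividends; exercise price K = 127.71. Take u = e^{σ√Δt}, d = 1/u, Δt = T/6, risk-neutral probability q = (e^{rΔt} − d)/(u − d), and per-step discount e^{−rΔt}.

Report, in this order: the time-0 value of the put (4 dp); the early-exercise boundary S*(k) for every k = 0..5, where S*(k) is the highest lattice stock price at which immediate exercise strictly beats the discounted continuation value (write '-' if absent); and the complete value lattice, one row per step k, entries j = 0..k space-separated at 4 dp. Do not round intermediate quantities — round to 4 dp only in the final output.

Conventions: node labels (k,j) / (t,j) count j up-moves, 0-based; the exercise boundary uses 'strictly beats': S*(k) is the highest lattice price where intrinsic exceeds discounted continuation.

Δt=0.10550  u=1.15251  d=0.86767  q=0.47310  discount=0.99758
step 6 (expiry): payoffs max(K−S,0) = 92.8007 81.3408 66.1189 45.9000 19.0437 0.0000 0.0000
step 5: (k=5,j=0): S=40.2333, K−S=87.4767, hold=87.1672 ⇒ V=87.4767 exercise | (k=5,j=1): S=53.4409, K−S=74.2691, hold=73.9596 ⇒ V=74.2691 exercise | (k=5,j=2): S=70.9843, K−S=56.7257, hold=56.4162 ⇒ V=56.7257 exercise | (k=5,j=3): S=94.2867, K−S=33.4233, hold=33.1138 ⇒ V=33.4233 exercise | (k=5,j=4): S=125.2388, K−S=2.4712, hold=10.0098 ⇒ V=10.0098 continue | (k=5,j=5): S=166.3517, K−S=0.0000, hold=0.0000 ⇒ V=0.0000 continue  boundary S*=94.2867
step 4: (k=4,j=0): S=46.3692, K−S=81.3408, hold=81.0313 ⇒ V=81.3408 exercise | (k=4,j=1): S=61.5911, K−S=66.1189, hold=65.8094 ⇒ V=66.1189 exercise | (k=4,j=2): S=81.8100, K−S=45.9000, hold=45.5905 ⇒ V=45.9000 exercise | (k=4,j=3): S=108.6663, K−S=19.0437, hold=22.2921 ⇒ V=22.2921 continue | (k=4,j=4): S=144.3388, K−S=0.0000, hold=5.2613 ⇒ V=5.2613 continue  boundary S*=81.8100
step 3: (k=3,j=0): S=53.4409, K−S=74.2691, hold=73.9596 ⇒ V=74.2691 exercise | (k=3,j=1): S=70.9843, K−S=56.7257, hold=56.4162 ⇒ V=56.7257 exercise | (k=3,j=2): S=94.2867, K−S=33.4233, hold=34.6468 ⇒ V=34.6468 continue | (k=3,j=3): S=125.2388, K−S=2.4712, hold=14.2003 ⇒ V=14.2003 continue  boundary S*=70.9843
step 2: (k=2,j=0): S=61.5911, K−S=66.1189, hold=65.8094 ⇒ V=66.1189 exercise | (k=2,j=1): S=81.8100, K−S=45.9000, hold=46.1680 ⇒ V=46.1680 continue | (k=2,j=2): S=108.6663, K−S=19.0437, hold=24.9130 ⇒ V=24.9130 continue  boundary S*=61.5911
step 1: (k=1,j=0): S=70.9843, K−S=56.7257, hold=56.5427 ⇒ V=56.7257 exercise | (k=1,j=1): S=94.2867, K−S=33.4233, hold=36.0246 ⇒ V=36.0246 continue  boundary S*=70.9843
step 0: (k=0,j=0): S=81.8100, K−S=45.9000, hold=46.8182 ⇒ V=46.8182 continue  boundary S*=-

price = 46.8182
boundary = - 70.9843 61.5911 70.9843 81.8100 94.2867
tree:
46.8182
56.7257 36.0246
66.1189 46.1680 24.9130
74.2691 56.7257 34.6468 14.2003
81.3408 66.1189 45.9000 22.2921 5.2613
87.4767 74.2691 56.7257 33.4233 10.0098 0.0000
92.8007 81.3408 66.1189 45.9000 19.0437 0.0000 0.0000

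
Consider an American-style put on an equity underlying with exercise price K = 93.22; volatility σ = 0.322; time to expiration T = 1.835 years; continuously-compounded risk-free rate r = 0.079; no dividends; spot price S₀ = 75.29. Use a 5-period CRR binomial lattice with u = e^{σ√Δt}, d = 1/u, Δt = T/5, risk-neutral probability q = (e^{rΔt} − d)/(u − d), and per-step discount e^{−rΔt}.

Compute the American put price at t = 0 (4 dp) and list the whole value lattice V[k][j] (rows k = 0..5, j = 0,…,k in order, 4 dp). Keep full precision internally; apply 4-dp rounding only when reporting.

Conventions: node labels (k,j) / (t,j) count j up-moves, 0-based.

price = 19.9060
tree:
19.9060
31.2731 10.7882
42.2515 18.8146 4.1673
51.2842 31.2731 8.6535 0.3627
58.7162 42.2515 17.9300 0.7882 0.0000
64.8310 51.2842 31.2731 1.7129 0.0000 0.0000

Δt=0.36700, u=1.21540, d=0.82278, q=0.52631, disc=e^(-rΔt)=0.97142
k=5 terminal: V=max(K-S,0) → 64.8310 51.2842 31.2731 1.7129 0.0000 0.0000
k=4: j=0 S=34.5038 intr=58.7162 cont=56.0523 V=58.7162[EX]; j=1 S=50.9685 intr=42.2515 cont=39.5875 V=42.2515[EX]; j=2 S=75.2900 intr=17.9300 cont=15.2661 V=17.9300[EX]; j=3 S=111.2173 intr=0.0000 cont=0.7882 V=0.7882[hold]; j=4 S=164.2886 intr=0.0000 cont=0.0000 V=0.0000[hold]
k=3: j=0 S=41.9358 intr=51.2842 cont=48.6203 V=51.2842[EX]; j=1 S=61.9469 intr=31.2731 cont=28.6091 V=31.2731[EX]; j=2 S=91.5071 intr=1.7129 cont=8.6535 V=8.6535[hold]; j=3 S=135.1730 intr=0.0000 cont=0.3627 V=0.3627[hold]
k=2: j=0 S=50.9685 intr=42.2515 cont=39.5875 V=42.2515[EX]; j=1 S=75.2900 intr=17.9300 cont=18.8146 V=18.8146[hold]; j=2 S=111.2173 intr=0.0000 cont=4.1673 V=4.1673[hold]
k=1: j=0 S=61.9469 intr=31.2731 cont=29.0614 V=31.2731[EX]; j=1 S=91.5071 intr=1.7129 cont=10.7882 V=10.7882[hold]
k=0: j=0 S=75.2900 intr=17.9300 cont=19.9060 V=19.9060[hold]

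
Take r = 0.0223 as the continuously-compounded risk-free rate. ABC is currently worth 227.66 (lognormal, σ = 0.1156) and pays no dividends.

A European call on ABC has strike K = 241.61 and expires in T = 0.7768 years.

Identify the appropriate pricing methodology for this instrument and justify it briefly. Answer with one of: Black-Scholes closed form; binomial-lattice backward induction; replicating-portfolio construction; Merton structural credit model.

Key observation: a European-exercise option on ABC struck at 241.61 — a GBM underlying with constant parameters — admits an analytic price: the data contain no early exercise, no discrete tree, no debt structure.

framework: Black-Scholes closed form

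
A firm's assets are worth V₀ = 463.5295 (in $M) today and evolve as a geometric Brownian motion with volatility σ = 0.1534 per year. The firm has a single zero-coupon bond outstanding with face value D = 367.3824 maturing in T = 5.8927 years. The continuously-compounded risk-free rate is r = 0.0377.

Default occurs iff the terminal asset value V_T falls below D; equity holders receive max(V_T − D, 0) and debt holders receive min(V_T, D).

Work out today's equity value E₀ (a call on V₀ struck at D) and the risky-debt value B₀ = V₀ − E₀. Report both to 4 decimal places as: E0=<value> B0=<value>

E0=176.6370 B0=286.8925

Apply the equity-as-call identities (strike 367.3824, horizon 5.8927 years):
d₁ = [ln(V₀/D) + (r + σ²/2)T] / (σ√T)
   = [ln(463.5295/367.3824) + (0.0377 + 0.5·0.1534²)·5.8927] / (0.1534·√5.8927)
   = [0.232467 + 0.291487] / 0.372377 = 1.407053
d₂ = d₁ − σ√T = 1.407053 − 0.372377 = 1.034676
N(d₁) = 0.920294,  N(d₂) = 0.849590,  e^(−rT) = 0.800791
E₀ = V₀·N(d₁) − D·e^(−rT)·N(d₂)
   = 463.5295·0.920294 − 367.3824·0.800791·0.849590 = 176.636965
B₀ = V₀ − E₀ = 463.5295 − 176.636965 = 286.892535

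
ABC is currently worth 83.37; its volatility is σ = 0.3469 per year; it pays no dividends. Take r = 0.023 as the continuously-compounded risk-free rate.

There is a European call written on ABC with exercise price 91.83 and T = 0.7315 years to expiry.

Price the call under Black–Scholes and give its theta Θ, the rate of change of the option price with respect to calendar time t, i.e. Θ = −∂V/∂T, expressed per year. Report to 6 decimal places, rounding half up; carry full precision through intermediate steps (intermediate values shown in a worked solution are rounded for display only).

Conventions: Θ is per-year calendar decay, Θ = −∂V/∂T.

price = 7.142008
Θ = -7.398501

σ√T = 0.3469·√0.7315 = 0.296696
d₁ = (ln(S/K) + (r+σ²/2)T) / (σ√T) = (ln(83.37/91.83) + (0.023+0.3469²/2)·0.7315) / 0.296696 = (-0.096651 + 0.060839) / 0.296696 = -0.120702
d₂ = d₁ − σ√T = -0.120702 − 0.296696 = -0.417398
e^{−rT} = 0.983316
N(d₁) = 0.451964,  N(d₂) = 0.338194
Call price V = S·N(d₁) − K·e^{−rT}·N(d₂) = 37.680198 − 30.538191 = 7.142008
φ(d₁) = (1/√(2π))·e^{−d₁²/2} = 0.396047
Θ = −S·φ(d₁)·σ/(2√T) − r·K·e^{−rT}·N(d₂) = −6.696123 − 0.702378 = -7.398501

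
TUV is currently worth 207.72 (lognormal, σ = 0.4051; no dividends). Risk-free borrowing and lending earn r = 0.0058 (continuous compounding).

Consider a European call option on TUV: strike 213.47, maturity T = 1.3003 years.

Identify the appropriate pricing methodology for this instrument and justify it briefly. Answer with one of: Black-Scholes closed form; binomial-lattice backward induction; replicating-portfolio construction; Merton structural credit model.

Key observation: a European claim on TUV (strike 213.47) — a lognormal (GBM) underlying with constant rate and volatility — has an exact closed-form value; no lattice or capital structure is involved.

framework: Black-Scholes closed form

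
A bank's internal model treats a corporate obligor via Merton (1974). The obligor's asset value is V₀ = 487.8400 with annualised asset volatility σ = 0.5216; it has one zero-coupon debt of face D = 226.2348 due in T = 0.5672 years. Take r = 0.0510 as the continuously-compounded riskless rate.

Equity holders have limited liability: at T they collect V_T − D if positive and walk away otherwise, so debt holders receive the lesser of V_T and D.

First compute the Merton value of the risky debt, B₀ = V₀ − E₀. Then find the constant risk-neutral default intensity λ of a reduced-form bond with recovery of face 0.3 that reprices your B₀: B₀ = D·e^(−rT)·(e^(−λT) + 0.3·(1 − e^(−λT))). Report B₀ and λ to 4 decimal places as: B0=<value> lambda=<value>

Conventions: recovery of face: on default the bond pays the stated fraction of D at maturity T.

Apply the equity-as-call identities (strike 226.2348, horizon 0.5672 years):
d₁ = [ln(V₀/D) + (r + σ²/2)T] / (σ√T)
   = [ln(487.8400/226.2348) + (0.0510 + 0.5·0.5216²)·0.5672] / (0.5216·√0.5672)
   = [0.768414 + 0.106085] / 0.392831 = 2.226147
d₂ = d₁ − σ√T = 2.226147 − 0.392831 = 1.833316
N(d₁) = 0.986998,  N(d₂) = 0.966622,  e^(−rT) = 0.971487
E₀ = V₀·N(d₁) − D·e^(−rT)·N(d₂)
   = 487.8400·0.986998 − 226.2348·0.971487·0.966622 = 269.048724
B₀ = V₀ − E₀ = 487.8400 − 269.048724 = 218.791276
e^(−λT) = (B₀·e^(rT)/D − 0.3)/(1 − 0.3) = (218.7913·1.029350/226.2348 − 0.3)/0.7 = 0.99354621
λ = −ln(0.99354621)/0.5672 = 0.011415

B0=218.7913 lambda=0.0114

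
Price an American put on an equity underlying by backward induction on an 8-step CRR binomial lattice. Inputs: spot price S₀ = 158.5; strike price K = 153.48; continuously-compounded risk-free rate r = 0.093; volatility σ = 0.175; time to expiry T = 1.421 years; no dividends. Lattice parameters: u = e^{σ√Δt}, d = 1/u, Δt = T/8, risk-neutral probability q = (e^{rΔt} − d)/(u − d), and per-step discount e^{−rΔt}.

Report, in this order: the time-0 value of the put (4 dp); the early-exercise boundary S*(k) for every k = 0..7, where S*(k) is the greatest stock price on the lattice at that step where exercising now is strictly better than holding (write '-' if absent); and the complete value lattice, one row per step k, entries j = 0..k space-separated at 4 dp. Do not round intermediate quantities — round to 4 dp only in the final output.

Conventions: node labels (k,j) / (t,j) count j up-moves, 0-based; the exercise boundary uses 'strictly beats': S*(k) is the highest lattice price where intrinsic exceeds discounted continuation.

price = 5.0992
boundary = - - 136.7624 127.0385 136.7624 127.0385 136.7624 127.0385
tree:
5.0992
9.3746 2.3245
16.7176 4.6264 0.8188
26.4415 8.9514 1.8046 0.1690
35.4740 16.7176 3.9025 0.4236 0.0000
43.8643 26.4415 8.2256 1.0617 0.0000 0.0000
51.6580 35.4740 16.7176 2.6611 0.0000 0.0000 0.0000
58.8976 43.8643 26.4415 6.6698 0.0000 0.0000 0.0000 0.0000
65.6225 51.6580 35.4740 16.7176 0.0000 0.0000 0.0000 0.0000 0.0000

Δt=0.17763  u=1.07654  d=0.92890  q=0.59438  discount=0.98362
step 8 (expiry): payoffs max(K−S,0) = 65.6225 51.6580 35.4740 16.7176 0.0000 0.0000 0.0000 0.0000 0.0000
step 7: (k=7,j=0): S=94.5824, K−S=58.8976, hold=56.3831 ⇒ V=58.8976 exercise | (k=7,j=1): S=109.6157, K−S=43.8643, hold=41.3498 ⇒ V=43.8643 exercise | (k=7,j=2): S=127.0385, K−S=26.4415, hold=23.9270 ⇒ V=26.4415 exercise | (k=7,j=3): S=147.2306, K−S=6.2494, hold=6.6698 ⇒ V=6.6698 continue | (k=7,j=4): S=170.6320, K−S=0.0000, hold=0.0000 ⇒ V=0.0000 continue | (k=7,j=5): S=197.7530, K−S=0.0000, hold=0.0000 ⇒ V=0.0000 continue | (k=7,j=6): S=229.1847, K−S=0.0000, hold=0.0000 ⇒ V=0.0000 continue | (k=7,j=7): S=265.6124, K−S=0.0000, hold=0.0000 ⇒ V=0.0000 continue  boundary S*=127.0385
step 6: (k=6,j=0): S=101.8220, K−S=51.6580, hold=49.1435 ⇒ V=51.6580 exercise | (k=6,j=1): S=118.0060, K−S=35.4740, hold=32.9595 ⇒ V=35.4740 exercise | (k=6,j=2): S=136.7624, K−S=16.7176, hold=14.4489 ⇒ V=16.7176 exercise | (k=6,j=3): S=158.5000, K−S=0.0000, hold=2.6611 ⇒ V=2.6611 continue | (k=6,j=4): S=183.6927, K−S=0.0000, hold=0.0000 ⇒ V=0.0000 continue | (k=6,j=5): S=212.8896, K−S=0.0000, hold=0.0000 ⇒ V=0.0000 continue | (k=6,j=6): S=246.7272, K−S=0.0000, hold=0.0000 ⇒ V=0.0000 continue  boundary S*=136.7624
step 5: (k=5,j=0): S=109.6157, K−S=43.8643, hold=41.3498 ⇒ V=43.8643 exercise | (k=5,j=1): S=127.0385, K−S=26.4415, hold=23.9270 ⇒ V=26.4415 exercise | (k=5,j=2): S=147.2306, K−S=6.2494, hold=8.2256 ⇒ V=8.2256 continue | (k=5,j=3): S=170.6320, K−S=0.0000, hold=1.0617 ⇒ V=1.0617 continue | (k=5,j=4): S=197.7530, K−S=0.0000, hold=0.0000 ⇒ V=0.0000 continue | (k=5,j=5): S=229.1847, K−S=0.0000, hold=0.0000 ⇒ V=0.0000 continue  boundary S*=127.0385
step 4: (k=4,j=0): S=118.0060, K−S=35.4740, hold=32.9595 ⇒ V=35.4740 exercise | (k=4,j=1): S=136.7624, K−S=16.7176, hold=15.3584 ⇒ V=16.7176 exercise | (k=4,j=2): S=158.5000, K−S=0.0000, hold=3.9025 ⇒ V=3.9025 continue | (k=4,j=3): S=183.6927, K−S=0.0000, hold=0.4236 ⇒ V=0.4236 continue | (k=4,j=4): S=212.8896, K−S=0.0000, hold=0.0000 ⇒ V=0.0000 continue  boundary S*=136.7624
step 3: (k=3,j=0): S=127.0385, K−S=26.4415, hold=23.9270 ⇒ V=26.4415 exercise | (k=3,j=1): S=147.2306, K−S=6.2494, hold=8.9514 ⇒ V=8.9514 continue | (k=3,j=2): S=170.6320, K−S=0.0000, hold=1.8046 ⇒ V=1.8046 continue | (k=3,j=3): S=197.7530, K−S=0.0000, hold=0.1690 ⇒ V=0.1690 continue  boundary S*=127.0385
step 2: (k=2,j=0): S=136.7624, K−S=16.7176, hold=15.7828 ⇒ V=16.7176 exercise | (k=2,j=1): S=158.5000, K−S=0.0000, hold=4.6264 ⇒ V=4.6264 continue | (k=2,j=2): S=183.6927, K−S=0.0000, hold=0.8188 ⇒ V=0.8188 continue  boundary S*=136.7624
step 1: (k=1,j=0): S=147.2306, K−S=6.2494, hold=9.3746 ⇒ V=9.3746 continue | (k=1,j=1): S=170.6320, K−S=0.0000, hold=2.3245 ⇒ V=2.3245 continue  boundary S*=-
step 0: (k=0,j=0): S=158.5000, K−S=0.0000, hold=5.0992 ⇒ V=5.0992 continue  boundary S*=-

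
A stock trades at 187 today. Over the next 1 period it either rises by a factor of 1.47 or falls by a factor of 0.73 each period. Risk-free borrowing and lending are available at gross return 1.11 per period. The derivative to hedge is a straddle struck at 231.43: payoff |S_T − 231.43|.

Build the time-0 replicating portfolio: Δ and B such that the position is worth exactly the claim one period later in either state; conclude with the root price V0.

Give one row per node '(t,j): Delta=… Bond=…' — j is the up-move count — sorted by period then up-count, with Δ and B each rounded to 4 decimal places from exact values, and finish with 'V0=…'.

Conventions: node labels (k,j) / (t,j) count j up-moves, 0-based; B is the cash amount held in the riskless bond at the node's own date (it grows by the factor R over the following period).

Risk-neutral probability p* = (R−d)/(u−d) = (1.11−0.73)/(1.47−0.73) = 0.5135.
Expiry values: V(1,0)=94.9200, V(1,1)=43.4600
Node (0,0) S=187.0000: V=(p*·43.4600+(1−p*)·94.9200)/1.11=61.7068; Δ=(43.4600−94.9200)/(274.8900−136.5100)=-0.3719; B=V−Δ·S=131.2474
Check: Δ(0,0)·S0 + B(0,0) = 61.7068 = V0.

(0,0): Delta=-0.3719 Bond=131.2474
V0=61.7068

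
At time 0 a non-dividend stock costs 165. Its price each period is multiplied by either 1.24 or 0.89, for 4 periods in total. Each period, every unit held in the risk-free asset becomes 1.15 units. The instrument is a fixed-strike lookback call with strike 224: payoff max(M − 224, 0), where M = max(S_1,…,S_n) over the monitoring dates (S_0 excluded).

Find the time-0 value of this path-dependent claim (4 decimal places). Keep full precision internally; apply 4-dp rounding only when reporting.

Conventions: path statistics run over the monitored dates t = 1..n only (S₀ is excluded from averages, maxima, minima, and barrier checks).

price = 45.1970

Set p* = 0.7429 (from d < R < u); the path-dependent value is the discounted p*-expectation over all price paths.
Enumerate all 2^4 = 16 price paths (U = up ×1.24, D = down ×0.89); each path with k up-moves has probability p*^k·(1−p*)^(4−k).
DDDD: M=146.8500, payoff=0.0000, prob=0.004372
UDDD: M=204.6000, payoff=0.0000, prob=0.012631
DUDD: M=182.0940, payoff=0.0000, prob=0.012631
UUDD: M=253.7040, payoff=29.7040, prob=0.036489
DDUD: M=162.0637, payoff=0.0000, prob=0.012631
UDUD: M=225.7966, payoff=1.7966, prob=0.036489
DUUD: M=225.7966, payoff=1.7966, prob=0.036489
UUUD: M=314.5930, payoff=90.5930, prob=0.105412
DDDU: M=146.8500, payoff=0.0000, prob=0.012631
UDDU: M=204.6000, payoff=0.0000, prob=0.036489
DUDU: M=200.9589, payoff=0.0000, prob=0.036489
UUDU: M=279.9877, payoff=55.9877, prob=0.105412
DDUU: M=200.9589, payoff=0.0000, prob=0.036489
UDUU: M=279.9877, payoff=55.9877, prob=0.105412
DUUU: M=279.9877, payoff=55.9877, prob=0.105412
UUUU: M=390.0953, payoff=166.0953, prob=0.304524
Price = Σ prob·payoff / R^4 = 79.049874 / 1.749006 = 45.1970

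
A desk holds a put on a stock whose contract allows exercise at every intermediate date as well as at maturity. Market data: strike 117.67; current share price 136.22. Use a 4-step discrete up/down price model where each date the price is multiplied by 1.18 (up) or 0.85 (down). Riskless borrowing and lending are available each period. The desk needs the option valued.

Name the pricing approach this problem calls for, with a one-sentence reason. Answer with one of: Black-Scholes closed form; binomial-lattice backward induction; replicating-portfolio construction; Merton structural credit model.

Key observation: with exercise allowed before expiry on a discrete up/down model (4 steps from spot 136.22), the strike-117.67 put's value must be rolled back through the tree testing early exercise at each node.

framework: binomial-lattice backward induction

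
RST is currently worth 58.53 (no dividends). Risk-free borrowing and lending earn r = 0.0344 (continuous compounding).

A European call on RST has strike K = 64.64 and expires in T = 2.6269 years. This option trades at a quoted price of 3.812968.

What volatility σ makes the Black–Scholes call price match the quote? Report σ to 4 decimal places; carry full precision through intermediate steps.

sigma = 0.1072

At σ = 0.1072 the Black–Scholes value reproduces the quote:
σ√T = 0.1072·√2.6269 = 0.173747
d₁ = (ln(S/K) + (r+σ²/2)T) / (σ√T) = (ln(58.53/64.64) + (0.0344+0.1072²/2)·2.6269) / 0.173747 = (-0.099294 + 0.105459) / 0.173747 = 0.035485
d₂ = d₁ − σ√T = 0.035485 − 0.173747 = -0.138262
e^{−rT} = 0.913597
N(d₁) = 0.514153,  N(d₂) = 0.445017
V = S·N(d₁) − K·e^{−rT}·N(d₂) = 30.093397 − 26.280429 = 3.812968 (the observed quote) — the price is monotone increasing in volatility, hence this σ is the only solution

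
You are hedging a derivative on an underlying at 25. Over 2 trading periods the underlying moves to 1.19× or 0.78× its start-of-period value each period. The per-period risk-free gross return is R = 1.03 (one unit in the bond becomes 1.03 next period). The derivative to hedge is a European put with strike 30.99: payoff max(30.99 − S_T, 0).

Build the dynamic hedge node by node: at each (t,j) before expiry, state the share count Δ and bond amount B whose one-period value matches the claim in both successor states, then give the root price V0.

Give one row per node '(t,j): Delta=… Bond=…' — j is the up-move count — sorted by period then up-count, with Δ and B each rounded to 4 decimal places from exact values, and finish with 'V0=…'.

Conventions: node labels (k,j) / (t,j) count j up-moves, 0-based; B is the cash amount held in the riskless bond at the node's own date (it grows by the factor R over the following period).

(0,0): Delta=-0.7452 Bond=24.3863
(1,0): Delta=-1.0000 Bond=30.0874
(1,1): Delta=-0.6382 Bond=21.9374
V0=5.7574

Risk-neutral probability p* = (R−d)/(u−d) = (1.03−0.78)/(1.19−0.78) = 0.6098.
At maturity the claim pays: V(2,0)=15.7800, V(2,1)=7.7850, V(2,2)=0.0000
(1,0): S=19.5000. Δ = (V_up−V_dn)/(S_up−S_dn) = (7.7850−15.7800)/(23.2050−15.2100) = -1.0000. V = [p*·7.7850 + (1−p*)·15.7800]/1.03 = 10.5874. B = V − Δ·S = 30.0874.
(1,1): S=29.7500. Δ = (V_up−V_dn)/(S_up−S_dn) = (0.0000−7.7850)/(35.4025−23.2050) = -0.6382. V = [p*·0.0000 + (1−p*)·7.7850]/1.03 = 2.9496. B = V − Δ·S = 21.9374.
(0,0): S=25.0000. Δ = (V_up−V_dn)/(S_up−S_dn) = (2.9496−10.5874)/(29.7500−19.5000) = -0.7452. V = [p*·2.9496 + (1−p*)·10.5874]/1.03 = 5.7574. B = V − Δ·S = 24.3863.
Sanity check at the root: Δ(0,0)·S0 + B(0,0) reproduces V0 = 5.7574.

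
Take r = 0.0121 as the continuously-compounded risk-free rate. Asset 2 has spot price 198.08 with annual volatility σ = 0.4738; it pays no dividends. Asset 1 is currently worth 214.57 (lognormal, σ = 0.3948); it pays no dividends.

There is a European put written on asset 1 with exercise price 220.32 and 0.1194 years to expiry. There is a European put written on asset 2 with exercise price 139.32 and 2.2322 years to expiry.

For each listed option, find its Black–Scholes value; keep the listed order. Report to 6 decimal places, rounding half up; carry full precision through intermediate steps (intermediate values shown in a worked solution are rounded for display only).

price(asset 1 put K=220.32) = 14.729887
price(asset 2 put K=139.32) = 21.017403

[asset 1 put K=220.32]
σ√T = 0.3948·√0.1194 = 0.136420
d₁ = (ln(S/K) + (r+σ²/2)T) / (σ√T) = (ln(214.57/220.32) + (0.0121+0.3948²/2)·0.1194) / 0.136420 = (-0.026445 + 0.010750) / 0.136420 = -0.115049
d₂ = d₁ − σ√T = -0.115049 − 0.136420 = -0.251469
e^{−rT} = 0.998556
N(−d₁) = 0.545797,  N(−d₂) = 0.599274
price = K·e^{−rT}·N(−d₂) − S·N(−d₁) = 131.841505 − 117.111618 = 14.729887
[asset 2 put K=139.32]
σ√T = 0.4738·√2.2322 = 0.707883
d₁ = (ln(S/K) + (r+σ²/2)T) / (σ√T) = (ln(198.08/139.32) + (0.0121+0.4738²/2)·2.2322) / 0.707883 = (0.351898 + 0.277559) / 0.707883 = 0.889210
d₂ = d₁ − σ√T = 0.889210 − 0.707883 = 0.181326
e^{−rT} = 0.973352
N(−d₁) = 0.186945,  N(−d₂) = 0.428056
price = K·e^{−rT}·N(−d₂) − S·N(−d₁) = 58.047517 − 37.030114 = 21.017403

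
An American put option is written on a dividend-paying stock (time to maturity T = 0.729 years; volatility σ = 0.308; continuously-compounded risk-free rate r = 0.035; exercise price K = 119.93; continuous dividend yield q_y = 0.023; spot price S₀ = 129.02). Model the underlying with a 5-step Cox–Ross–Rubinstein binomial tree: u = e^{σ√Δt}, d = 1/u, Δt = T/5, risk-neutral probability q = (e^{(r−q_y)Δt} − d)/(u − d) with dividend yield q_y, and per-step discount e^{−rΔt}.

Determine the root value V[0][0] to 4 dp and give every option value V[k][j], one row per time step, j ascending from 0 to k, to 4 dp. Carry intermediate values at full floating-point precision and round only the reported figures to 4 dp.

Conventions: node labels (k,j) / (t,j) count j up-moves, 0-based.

price = 8.6782
tree:
8.6782
13.4532 3.5578
20.2456 6.1812 0.7317
29.2670 10.6128 1.4090 0.0000
39.3264 17.9522 2.7134 0.0000 0.0000
48.2697 29.2670 5.2253 0.0000 0.0000 0.0000

Δt=0.14580  u=1.12480  d=0.88905  q=0.47806  discount=0.99491
step 5 (expiry): payoffs max(K−S,0) = 48.2697 29.2670 5.2253 0.0000 0.0000 0.0000
k=4: (k=4,j=0): S=80.6036, K−S=39.3264, hold=38.9858 ⇒ V=39.3264 exercise | (k=4,j=1): S=101.9778, K−S=17.9522, hold=17.6831 ⇒ V=17.9522 exercise | (k=4,j=2): S=129.0200, K−S=0.0000, hold=2.7134 ⇒ V=2.7134 continue | (k=4,j=3): S=163.2331, K−S=0.0000, hold=0.0000 ⇒ V=0.0000 continue | (k=4,j=4): S=206.5188, K−S=0.0000, hold=0.0000 ⇒ V=0.0000 continue
k=3: (k=3,j=0): S=90.6630, K−S=29.2670, hold=28.9601 ⇒ V=29.2670 exercise | (k=3,j=1): S=114.7047, K−S=5.2253, hold=10.6128 ⇒ V=10.6128 continue | (k=3,j=2): S=145.1218, K−S=0.0000, hold=1.4090 ⇒ V=1.4090 continue | (k=3,j=3): S=183.6048, K−S=0.0000, hold=0.0000 ⇒ V=0.0000 continue
k=2: (k=2,j=0): S=101.9778, K−S=17.9522, hold=20.2456 ⇒ V=20.2456 continue | (k=2,j=1): S=129.0200, K−S=0.0000, hold=6.1812 ⇒ V=6.1812 continue | (k=2,j=2): S=163.2331, K−S=0.0000, hold=0.7317 ⇒ V=0.7317 continue
k=1: (k=1,j=0): S=114.7047, K−S=5.2253, hold=13.4532 ⇒ V=13.4532 continue | (k=1,j=1): S=145.1218, K−S=0.0000, hold=3.5578 ⇒ V=3.5578 continue
k=0: (k=0,j=0): S=129.0200, K−S=0.0000, hold=8.6782 ⇒ V=8.6782 continue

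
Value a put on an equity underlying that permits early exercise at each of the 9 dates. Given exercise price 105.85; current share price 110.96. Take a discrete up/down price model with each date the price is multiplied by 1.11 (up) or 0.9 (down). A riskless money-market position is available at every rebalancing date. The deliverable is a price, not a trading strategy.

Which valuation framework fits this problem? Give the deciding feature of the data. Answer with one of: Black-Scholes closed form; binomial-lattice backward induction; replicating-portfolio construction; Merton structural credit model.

framework: binomial-lattice backward induction

Key observation: the put (strike 105.85 on spot 110.96) is American-style on a 9-step discrete price model, so the early-exercise decision at every node requires stepwise backward valuation — a closed form cannot price the exercise right.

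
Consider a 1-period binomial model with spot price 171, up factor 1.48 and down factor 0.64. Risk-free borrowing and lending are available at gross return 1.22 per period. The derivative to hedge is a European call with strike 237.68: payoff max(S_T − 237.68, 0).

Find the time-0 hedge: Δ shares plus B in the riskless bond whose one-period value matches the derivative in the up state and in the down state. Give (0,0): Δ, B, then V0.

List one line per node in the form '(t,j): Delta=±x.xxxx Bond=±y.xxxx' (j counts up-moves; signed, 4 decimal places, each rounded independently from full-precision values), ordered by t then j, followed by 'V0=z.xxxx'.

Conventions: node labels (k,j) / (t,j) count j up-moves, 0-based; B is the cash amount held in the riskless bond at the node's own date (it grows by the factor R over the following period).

No-arbitrage ⇒ martingale measure with p* = (R−d)/(u−d) = 0.6905.
Terminal payoffs: V(1,0)=0.0000, V(1,1)=15.4000
Node (0,0) S=171.0000: V=(p*·15.4000+(1−p*)·0.0000)/1.22=8.7158; Δ=(15.4000−0.0000)/(253.0800−109.4400)=0.1072; B=V−Δ·S=-9.6175
Sanity check at the root: Δ(0,0)·S0 + B(0,0) reproduces V0 = 8.7158.

(0,0): Delta=0.1072 Bond=-9.6175
V0=8.7158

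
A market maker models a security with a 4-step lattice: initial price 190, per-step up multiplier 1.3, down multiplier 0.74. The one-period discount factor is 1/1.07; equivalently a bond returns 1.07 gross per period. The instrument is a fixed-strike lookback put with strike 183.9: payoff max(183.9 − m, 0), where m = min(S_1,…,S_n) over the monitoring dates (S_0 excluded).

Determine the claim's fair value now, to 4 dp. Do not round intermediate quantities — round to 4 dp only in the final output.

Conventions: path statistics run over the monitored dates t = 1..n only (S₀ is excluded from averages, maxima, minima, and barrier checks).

price = 27.3365

No-arbitrage gives p* = (R−d)/(u−d) = 0.5893: enumerate every path, weight its payoff by its p*-probability, and discount by R^4.
Enumerate all 2^4 = 16 price paths (U = up ×1.3, D = down ×0.74); each path with k up-moves has probability p*^k·(1−p*)^(4−k).
DDDD: m=56.9745, payoff=126.9255, prob=0.028455
UDDD: m=100.0903, payoff=83.8097, prob=0.040827
DUDD: m=100.0903, payoff=83.8097, prob=0.040827
UUDD: m=175.8344, payoff=8.0656, prob=0.058578
DDUD: m=100.0903, payoff=83.8097, prob=0.040827
UDUD: m=175.8344, payoff=8.0656, prob=0.058578
DUUD: m=140.6000, payoff=43.3000, prob=0.058578
UUUD: m=247.0000, payoff=0.0000, prob=0.084046
DDDU: m=76.9926, payoff=106.9074, prob=0.040827
UDDU: m=135.2572, payoff=48.6428, prob=0.058578
DUDU: m=135.2572, payoff=48.6428, prob=0.058578
UUDU: m=237.6140, payoff=0.0000, prob=0.084046
DDUU: m=104.0440, payoff=79.8560, prob=0.058578
UDUU: m=182.7800, payoff=1.1200, prob=0.084046
DUUU: m=140.6000, payoff=43.3000, prob=0.084046
UUUU: m=247.0000, payoff=0.0000, prob=0.120588
Price = Σ prob·payoff / R^4 = 35.832596 / 1.310796 = 27.3365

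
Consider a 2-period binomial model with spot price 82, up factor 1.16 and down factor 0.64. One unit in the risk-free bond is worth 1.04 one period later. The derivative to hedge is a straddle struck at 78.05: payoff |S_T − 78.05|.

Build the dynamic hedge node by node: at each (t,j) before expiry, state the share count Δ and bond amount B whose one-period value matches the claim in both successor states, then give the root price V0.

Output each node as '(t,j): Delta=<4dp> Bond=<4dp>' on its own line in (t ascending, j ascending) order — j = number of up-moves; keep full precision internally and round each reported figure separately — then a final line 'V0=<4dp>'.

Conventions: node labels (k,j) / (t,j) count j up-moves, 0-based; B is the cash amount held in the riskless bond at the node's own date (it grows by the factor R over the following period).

(0,0): Delta=0.1202 Bond=15.6349
(1,0): Delta=-1.0000 Bond=75.0481
(1,1): Delta=0.3056 Bond=-1.3761
V0=25.4908

No-arbitrage ⇒ martingale measure with p* = (R−d)/(u−d) = 0.7692.
Expiry values: V(2,0)=44.4628, V(2,1)=17.1732, V(2,2)=32.2892
Node (1,0) S=52.4800: V=(p*·17.1732+(1−p*)·44.4628)/1.04=22.5681; Δ=(17.1732−44.4628)/(60.8768−33.5872)=-1.0000; B=V−Δ·S=75.0481
Node (1,1) S=95.1200: V=(p*·32.2892+(1−p*)·17.1732)/1.04=27.6932; Δ=(32.2892−17.1732)/(110.3392−60.8768)=0.3056; B=V−Δ·S=-1.3761
Node (0,0) S=82.0000: V=(p*·27.6932+(1−p*)·22.5681)/1.04=25.4908; Δ=(27.6932−22.5681)/(95.1200−52.4800)=0.1202; B=V−Δ·S=15.6349
As a check, the time-0 holding Δ(0,0)·S0 + B(0,0) comes to 25.4908 — exactly V0.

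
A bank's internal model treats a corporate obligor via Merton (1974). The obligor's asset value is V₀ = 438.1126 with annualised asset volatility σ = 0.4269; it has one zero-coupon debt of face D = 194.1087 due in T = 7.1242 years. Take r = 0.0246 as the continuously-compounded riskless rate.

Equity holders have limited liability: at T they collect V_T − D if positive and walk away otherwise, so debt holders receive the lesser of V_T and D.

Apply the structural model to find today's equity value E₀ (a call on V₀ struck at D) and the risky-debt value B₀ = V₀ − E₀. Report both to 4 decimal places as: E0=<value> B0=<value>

Equity is a call on the firm's assets struck at D = 194.1087:
d₁ = [ln(V₀/D) + (r + σ²/2)T] / (σ√T)
   = [ln(438.1126/194.1087) + (0.0246 + 0.5·0.4269²)·7.1242] / (0.4269·√7.1242)
   = [0.814058 + 0.824425] / 1.139447 = 1.437963
d₂ = d₁ − σ√T = 1.437963 − 1.139447 = 0.298516
N(d₁) = 0.924778,  N(d₂) = 0.617345,  e^(−rT) = 0.839243
E₀ = V₀·N(d₁) − D·e^(−rT)·N(d₂)
   = 438.1126·0.924778 − 194.1087·0.839243·0.617345 = 304.588571
B₀ = V₀ − E₀ = 438.1126 − 304.588571 = 133.524029

E0=304.5886 B0=133.5240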